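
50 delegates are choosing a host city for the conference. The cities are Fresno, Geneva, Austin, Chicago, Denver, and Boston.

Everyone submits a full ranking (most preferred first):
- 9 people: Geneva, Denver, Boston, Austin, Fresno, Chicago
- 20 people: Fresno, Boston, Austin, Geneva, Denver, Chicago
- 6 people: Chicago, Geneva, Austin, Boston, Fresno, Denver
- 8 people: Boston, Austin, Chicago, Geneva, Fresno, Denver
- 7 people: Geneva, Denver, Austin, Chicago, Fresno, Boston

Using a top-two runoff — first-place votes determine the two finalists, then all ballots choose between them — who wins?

Geneva

Round 1 first-place votes: Fresno 20, Geneva 16, Austin 0, Chicago 6, Denver 0, Boston 8. Fresno and Geneva advance.
Runoff: Fresno is ranked above Geneva on 20 ballots, Geneva above Fresno on 30.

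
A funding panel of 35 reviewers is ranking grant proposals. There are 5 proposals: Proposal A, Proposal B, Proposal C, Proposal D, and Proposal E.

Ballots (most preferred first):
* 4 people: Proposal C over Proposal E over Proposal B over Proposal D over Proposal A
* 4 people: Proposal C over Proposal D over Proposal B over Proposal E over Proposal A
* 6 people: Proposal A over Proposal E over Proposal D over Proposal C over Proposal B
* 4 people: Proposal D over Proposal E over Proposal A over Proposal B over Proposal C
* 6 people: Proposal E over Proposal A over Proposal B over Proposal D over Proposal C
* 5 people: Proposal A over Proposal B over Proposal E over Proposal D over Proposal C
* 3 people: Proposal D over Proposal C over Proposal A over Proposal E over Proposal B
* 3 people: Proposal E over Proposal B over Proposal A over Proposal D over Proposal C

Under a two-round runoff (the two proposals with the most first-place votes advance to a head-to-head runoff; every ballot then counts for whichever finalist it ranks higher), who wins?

Round 1 first-place votes: Proposal A 11, Proposal B 0, Proposal C 8, Proposal D 7, Proposal E 9. Proposal A and Proposal E advance.
Runoff: Proposal A is ranked above Proposal E on 14 ballots, Proposal E above Proposal A on 21.

Proposal E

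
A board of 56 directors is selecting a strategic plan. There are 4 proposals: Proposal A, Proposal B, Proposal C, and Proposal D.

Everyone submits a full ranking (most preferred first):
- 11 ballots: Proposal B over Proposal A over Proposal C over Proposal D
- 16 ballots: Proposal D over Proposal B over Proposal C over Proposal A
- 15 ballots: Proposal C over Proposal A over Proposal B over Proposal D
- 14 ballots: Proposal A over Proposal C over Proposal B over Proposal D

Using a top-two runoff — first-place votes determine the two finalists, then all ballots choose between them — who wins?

Proposal C

Round 1 first-place votes: Proposal A 14, Proposal B 11, Proposal C 15, Proposal D 16. Proposal D and Proposal C advance.
Runoff: Proposal D is ranked above Proposal C on 16 ballots, Proposal C above Proposal D on 40.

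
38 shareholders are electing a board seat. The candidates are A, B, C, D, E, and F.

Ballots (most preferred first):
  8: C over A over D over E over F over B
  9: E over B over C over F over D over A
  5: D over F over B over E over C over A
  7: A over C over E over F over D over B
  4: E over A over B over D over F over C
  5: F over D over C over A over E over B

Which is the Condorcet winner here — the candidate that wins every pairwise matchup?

C

C vs A: 27–11
C vs B: 20–18
C vs D: 24–14
C vs E: 20–18
C vs F: 24–14
C beats every other candidate.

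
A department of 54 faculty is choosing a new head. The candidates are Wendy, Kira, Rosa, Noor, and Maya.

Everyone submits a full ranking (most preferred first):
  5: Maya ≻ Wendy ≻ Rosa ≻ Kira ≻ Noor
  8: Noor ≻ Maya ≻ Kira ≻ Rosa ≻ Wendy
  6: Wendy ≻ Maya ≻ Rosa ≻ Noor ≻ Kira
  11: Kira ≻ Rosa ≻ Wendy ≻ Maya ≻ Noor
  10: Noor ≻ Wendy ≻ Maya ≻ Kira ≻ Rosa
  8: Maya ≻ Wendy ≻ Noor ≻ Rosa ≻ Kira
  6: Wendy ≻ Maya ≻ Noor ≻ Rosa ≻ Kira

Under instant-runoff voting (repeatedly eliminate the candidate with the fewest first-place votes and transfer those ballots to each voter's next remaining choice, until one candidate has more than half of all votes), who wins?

Wendy

Round 1: Wendy 12, Kira 11, Rosa 0, Noor 18, Maya 13. Rosa eliminated.
Round 2: Wendy 12, Kira 11, Noor 18, Maya 13. Kira eliminated.
Round 3: Wendy 23, Noor 18, Maya 13. Maya eliminated.
Round 4: Wendy 36, Noor 18. Wendy has a majority (≥28).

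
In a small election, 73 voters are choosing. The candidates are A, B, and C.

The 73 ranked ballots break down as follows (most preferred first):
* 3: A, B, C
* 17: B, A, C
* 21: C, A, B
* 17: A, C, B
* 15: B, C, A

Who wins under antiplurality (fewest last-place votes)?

Last-place votes: A 15, B 38, C 20.

A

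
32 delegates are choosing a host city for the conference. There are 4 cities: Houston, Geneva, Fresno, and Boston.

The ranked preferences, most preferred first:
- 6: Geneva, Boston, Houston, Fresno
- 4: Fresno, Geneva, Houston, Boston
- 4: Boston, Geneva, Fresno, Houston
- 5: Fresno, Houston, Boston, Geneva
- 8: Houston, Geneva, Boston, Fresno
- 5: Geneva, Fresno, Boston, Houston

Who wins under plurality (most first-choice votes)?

First-place votes: Houston 8, Geneva 11, Fresno 9, Boston 4.

Geneva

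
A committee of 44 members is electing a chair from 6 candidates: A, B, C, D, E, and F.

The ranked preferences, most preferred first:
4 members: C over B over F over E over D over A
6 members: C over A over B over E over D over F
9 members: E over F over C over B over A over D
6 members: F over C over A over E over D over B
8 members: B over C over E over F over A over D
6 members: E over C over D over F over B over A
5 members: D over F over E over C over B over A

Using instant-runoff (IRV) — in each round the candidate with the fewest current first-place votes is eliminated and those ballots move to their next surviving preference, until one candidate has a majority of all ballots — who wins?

Round 1: A 0, B 8, C 10, D 5, E 15, F 6. A eliminated.
Round 2: B 8, C 10, D 5, E 15, F 6. D eliminated.
Round 3: B 8, C 10, E 15, F 11. B eliminated.
Round 4: C 18, E 15, F 11. F eliminated.
Round 5: C 24, E 20. C has a majority (≥23).

C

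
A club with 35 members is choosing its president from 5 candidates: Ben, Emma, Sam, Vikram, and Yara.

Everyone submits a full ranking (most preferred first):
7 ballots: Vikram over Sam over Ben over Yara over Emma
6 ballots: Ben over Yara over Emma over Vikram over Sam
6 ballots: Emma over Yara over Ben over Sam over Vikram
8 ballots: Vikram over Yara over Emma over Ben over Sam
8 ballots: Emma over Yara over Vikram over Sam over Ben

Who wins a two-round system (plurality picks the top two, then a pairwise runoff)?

Emma

Round 1 first-place votes: Ben 6, Emma 14, Sam 0, Vikram 15, Yara 0. Vikram and Emma advance.
Runoff: Vikram is ranked above Emma on 15 ballots, Emma above Vikram on 20.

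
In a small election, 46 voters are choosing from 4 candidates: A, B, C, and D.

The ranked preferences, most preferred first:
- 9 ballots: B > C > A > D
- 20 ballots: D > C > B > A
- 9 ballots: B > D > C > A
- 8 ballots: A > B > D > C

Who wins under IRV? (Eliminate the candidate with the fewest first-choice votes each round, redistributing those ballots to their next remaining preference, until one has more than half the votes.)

B

Round 1: A 8, B 18, C 0, D 20. C eliminated.
Round 2: A 8, B 18, D 20. A eliminated.
Round 3: B 26, D 20. B has a majority (≥24).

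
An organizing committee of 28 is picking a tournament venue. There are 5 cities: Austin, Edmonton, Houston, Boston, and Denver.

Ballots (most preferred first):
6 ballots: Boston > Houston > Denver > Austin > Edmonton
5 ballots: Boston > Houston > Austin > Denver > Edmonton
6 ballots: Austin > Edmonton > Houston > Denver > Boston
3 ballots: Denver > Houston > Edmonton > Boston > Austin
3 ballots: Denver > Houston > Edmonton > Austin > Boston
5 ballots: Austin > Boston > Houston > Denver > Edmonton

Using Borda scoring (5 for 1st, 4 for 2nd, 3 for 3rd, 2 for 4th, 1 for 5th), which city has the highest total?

Houston

Austin: 6×2 + 5×3 + 6×5 + 3×1 + 3×2 + 5×5 = 91
Edmonton: 6×1 + 5×1 + 6×4 + 3×3 + 3×3 + 5×1 = 58
Houston: 6×4 + 5×4 + 6×3 + 3×4 + 3×4 + 5×3 = 101
Boston: 6×5 + 5×5 + 6×1 + 3×2 + 3×1 + 5×4 = 90
Denver: 6×3 + 5×2 + 6×2 + 3×5 + 3×5 + 5×2 = 80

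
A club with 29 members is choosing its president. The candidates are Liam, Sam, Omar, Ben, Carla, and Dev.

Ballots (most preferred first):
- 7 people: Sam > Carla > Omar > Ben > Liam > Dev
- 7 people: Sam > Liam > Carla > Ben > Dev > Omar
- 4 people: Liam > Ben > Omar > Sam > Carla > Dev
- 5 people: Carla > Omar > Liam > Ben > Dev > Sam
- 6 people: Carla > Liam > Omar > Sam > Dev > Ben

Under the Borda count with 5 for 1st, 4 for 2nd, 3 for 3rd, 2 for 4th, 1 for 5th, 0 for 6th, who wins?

Carla

Liam: 7×1 + 7×4 + 4×5 + 5×3 + 6×4 = 94
Sam: 7×5 + 7×5 + 4×2 + 5×0 + 6×2 = 90
Omar: 7×3 + 7×0 + 4×3 + 5×4 + 6×3 = 71
Ben: 7×2 + 7×2 + 4×4 + 5×2 + 6×0 = 54
Carla: 7×4 + 7×3 + 4×1 + 5×5 + 6×5 = 108
Dev: 7×0 + 7×1 + 4×0 + 5×1 + 6×1 = 18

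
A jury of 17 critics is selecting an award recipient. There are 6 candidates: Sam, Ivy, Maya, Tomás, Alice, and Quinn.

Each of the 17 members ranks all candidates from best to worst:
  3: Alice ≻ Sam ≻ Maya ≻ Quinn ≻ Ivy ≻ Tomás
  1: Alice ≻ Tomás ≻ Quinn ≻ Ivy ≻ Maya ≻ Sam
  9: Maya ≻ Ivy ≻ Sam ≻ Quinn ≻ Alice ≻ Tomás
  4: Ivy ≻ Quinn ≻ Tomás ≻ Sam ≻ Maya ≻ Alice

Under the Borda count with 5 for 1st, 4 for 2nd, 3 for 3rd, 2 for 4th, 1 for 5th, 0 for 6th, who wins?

Ivy

Sam: 3×4 + 1×0 + 9×3 + 4×2 = 47
Ivy: 3×1 + 1×2 + 9×4 + 4×5 = 61
Maya: 3×3 + 1×1 + 9×5 + 4×1 = 59
Tomás: 3×0 + 1×4 + 9×0 + 4×3 = 16
Alice: 3×5 + 1×5 + 9×1 + 4×0 = 29
Quinn: 3×2 + 1×3 + 9×2 + 4×4 = 43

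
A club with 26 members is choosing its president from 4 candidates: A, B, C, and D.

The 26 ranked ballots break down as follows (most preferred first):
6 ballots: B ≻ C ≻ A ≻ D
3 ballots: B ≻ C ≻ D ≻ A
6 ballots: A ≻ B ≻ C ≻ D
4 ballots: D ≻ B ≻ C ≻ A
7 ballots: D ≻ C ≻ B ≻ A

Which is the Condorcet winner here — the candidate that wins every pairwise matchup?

B

B vs A: 20–6
B vs C: 19–7
B vs D: 15–11
B beats every other candidate.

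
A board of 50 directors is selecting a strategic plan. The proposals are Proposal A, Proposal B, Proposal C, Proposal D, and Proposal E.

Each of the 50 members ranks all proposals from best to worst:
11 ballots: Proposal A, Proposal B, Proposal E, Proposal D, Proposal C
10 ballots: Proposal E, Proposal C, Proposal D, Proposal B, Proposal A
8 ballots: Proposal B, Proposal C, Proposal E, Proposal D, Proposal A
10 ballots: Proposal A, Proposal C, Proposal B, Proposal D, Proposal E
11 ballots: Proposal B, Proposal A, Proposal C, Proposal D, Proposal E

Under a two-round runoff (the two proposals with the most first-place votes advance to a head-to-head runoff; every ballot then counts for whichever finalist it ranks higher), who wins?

Proposal B

Round 1 first-place votes: Proposal A 21, Proposal B 19, Proposal C 0, Proposal D 0, Proposal E 10. Proposal A and Proposal B advance.
Runoff: Proposal A is ranked above Proposal B on 21 ballots, Proposal B above Proposal A on 29.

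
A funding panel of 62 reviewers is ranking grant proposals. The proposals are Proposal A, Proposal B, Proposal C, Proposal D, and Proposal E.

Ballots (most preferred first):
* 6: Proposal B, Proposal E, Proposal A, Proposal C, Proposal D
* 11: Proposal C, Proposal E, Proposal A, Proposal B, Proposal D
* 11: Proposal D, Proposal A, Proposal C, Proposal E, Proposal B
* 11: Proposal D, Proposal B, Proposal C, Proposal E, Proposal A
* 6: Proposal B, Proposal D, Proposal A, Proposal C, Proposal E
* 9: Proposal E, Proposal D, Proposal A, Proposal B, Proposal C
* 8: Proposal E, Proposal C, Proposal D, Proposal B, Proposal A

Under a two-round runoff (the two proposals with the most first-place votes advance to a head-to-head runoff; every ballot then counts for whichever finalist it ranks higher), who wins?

Proposal E

Round 1 first-place votes: Proposal A 0, Proposal B 12, Proposal C 11, Proposal D 22, Proposal E 17. Proposal D and Proposal E advance.
Runoff: Proposal D is ranked above Proposal E on 28 ballots, Proposal E above Proposal D on 34.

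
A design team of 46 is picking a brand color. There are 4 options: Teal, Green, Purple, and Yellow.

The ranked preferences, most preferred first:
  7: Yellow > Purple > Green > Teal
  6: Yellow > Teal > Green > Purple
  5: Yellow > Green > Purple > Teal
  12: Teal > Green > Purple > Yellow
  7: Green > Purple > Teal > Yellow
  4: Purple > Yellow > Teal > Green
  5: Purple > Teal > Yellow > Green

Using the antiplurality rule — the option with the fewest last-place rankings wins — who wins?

Purple

Last-place votes: Teal 12, Green 9, Purple 6, Yellow 19.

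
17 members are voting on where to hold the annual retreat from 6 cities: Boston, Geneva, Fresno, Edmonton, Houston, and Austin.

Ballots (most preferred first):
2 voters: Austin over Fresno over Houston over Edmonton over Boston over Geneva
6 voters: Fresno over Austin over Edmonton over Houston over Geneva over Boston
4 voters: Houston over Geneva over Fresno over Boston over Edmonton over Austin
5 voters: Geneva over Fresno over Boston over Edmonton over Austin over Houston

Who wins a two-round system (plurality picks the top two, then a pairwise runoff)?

Round 1 first-place votes: Boston 0, Geneva 5, Fresno 6, Edmonton 0, Houston 4, Austin 2. Fresno and Geneva advance.
Runoff: Fresno is ranked above Geneva on 8 ballots, Geneva above Fresno on 9.

Geneva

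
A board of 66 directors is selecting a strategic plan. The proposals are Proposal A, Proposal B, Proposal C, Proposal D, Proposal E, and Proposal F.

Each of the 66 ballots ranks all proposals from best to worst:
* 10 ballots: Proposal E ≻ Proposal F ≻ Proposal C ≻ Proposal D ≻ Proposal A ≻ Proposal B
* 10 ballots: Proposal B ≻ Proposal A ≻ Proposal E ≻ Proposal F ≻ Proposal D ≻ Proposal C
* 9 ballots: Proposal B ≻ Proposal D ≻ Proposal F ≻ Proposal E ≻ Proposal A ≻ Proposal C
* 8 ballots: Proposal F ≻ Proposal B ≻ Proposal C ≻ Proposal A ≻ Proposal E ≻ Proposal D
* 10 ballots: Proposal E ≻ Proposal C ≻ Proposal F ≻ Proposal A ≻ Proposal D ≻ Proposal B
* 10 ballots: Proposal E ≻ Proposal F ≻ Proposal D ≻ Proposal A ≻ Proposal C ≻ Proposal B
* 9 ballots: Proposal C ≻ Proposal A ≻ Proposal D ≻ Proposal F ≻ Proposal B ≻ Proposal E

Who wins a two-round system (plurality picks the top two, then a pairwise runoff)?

Round 1 first-place votes: Proposal A 0, Proposal B 19, Proposal C 9, Proposal D 0, Proposal E 30, Proposal F 8. Proposal E and Proposal B advance.
Runoff: Proposal E is ranked above Proposal B on 30 ballots, Proposal B above Proposal E on 36.

Proposal B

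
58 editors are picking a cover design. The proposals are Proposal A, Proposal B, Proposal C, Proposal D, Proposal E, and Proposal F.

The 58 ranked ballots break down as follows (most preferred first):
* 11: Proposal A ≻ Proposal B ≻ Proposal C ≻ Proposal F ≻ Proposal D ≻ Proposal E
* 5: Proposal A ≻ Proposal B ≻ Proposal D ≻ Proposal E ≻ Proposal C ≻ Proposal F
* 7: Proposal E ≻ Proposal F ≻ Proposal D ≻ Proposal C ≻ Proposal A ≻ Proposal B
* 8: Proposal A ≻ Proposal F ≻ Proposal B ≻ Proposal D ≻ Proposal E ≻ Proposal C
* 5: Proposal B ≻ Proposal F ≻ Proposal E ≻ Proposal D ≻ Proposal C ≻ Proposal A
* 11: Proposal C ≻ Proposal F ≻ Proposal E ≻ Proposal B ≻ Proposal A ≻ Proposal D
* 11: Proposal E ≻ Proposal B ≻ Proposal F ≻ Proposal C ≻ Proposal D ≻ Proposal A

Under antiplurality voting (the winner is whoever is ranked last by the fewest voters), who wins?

Last-place votes: Proposal A 16, Proposal B 7, Proposal C 8, Proposal D 11, Proposal E 11, Proposal F 5.

Proposal F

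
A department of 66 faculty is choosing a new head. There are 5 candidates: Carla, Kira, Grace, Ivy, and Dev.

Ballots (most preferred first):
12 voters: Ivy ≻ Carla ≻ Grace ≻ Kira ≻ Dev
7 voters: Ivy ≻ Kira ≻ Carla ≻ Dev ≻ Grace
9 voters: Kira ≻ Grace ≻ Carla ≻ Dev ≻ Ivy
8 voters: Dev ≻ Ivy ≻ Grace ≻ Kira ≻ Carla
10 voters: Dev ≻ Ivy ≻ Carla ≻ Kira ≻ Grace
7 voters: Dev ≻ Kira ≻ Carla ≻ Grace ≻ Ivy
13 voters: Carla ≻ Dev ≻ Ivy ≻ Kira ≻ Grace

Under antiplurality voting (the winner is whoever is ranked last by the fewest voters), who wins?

Last-place votes: Carla 8, Kira 0, Grace 30, Ivy 16, Dev 12.

Kira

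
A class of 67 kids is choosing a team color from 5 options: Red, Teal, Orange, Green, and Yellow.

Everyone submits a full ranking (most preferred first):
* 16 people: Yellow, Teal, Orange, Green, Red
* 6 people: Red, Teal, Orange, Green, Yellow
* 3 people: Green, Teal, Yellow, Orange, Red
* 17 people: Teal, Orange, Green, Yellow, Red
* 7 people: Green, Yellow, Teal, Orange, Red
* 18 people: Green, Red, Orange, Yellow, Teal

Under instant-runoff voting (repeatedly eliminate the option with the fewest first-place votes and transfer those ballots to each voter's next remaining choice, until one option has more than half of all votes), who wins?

Round 1: Red 6, Teal 17, Orange 0, Green 28, Yellow 16. Orange eliminated.
Round 2: Red 6, Teal 17, Green 28, Yellow 16. Red eliminated.
Round 3: Teal 23, Green 28, Yellow 16. Yellow eliminated.
Round 4: Teal 39, Green 28. Teal has a majority (≥34).

Teal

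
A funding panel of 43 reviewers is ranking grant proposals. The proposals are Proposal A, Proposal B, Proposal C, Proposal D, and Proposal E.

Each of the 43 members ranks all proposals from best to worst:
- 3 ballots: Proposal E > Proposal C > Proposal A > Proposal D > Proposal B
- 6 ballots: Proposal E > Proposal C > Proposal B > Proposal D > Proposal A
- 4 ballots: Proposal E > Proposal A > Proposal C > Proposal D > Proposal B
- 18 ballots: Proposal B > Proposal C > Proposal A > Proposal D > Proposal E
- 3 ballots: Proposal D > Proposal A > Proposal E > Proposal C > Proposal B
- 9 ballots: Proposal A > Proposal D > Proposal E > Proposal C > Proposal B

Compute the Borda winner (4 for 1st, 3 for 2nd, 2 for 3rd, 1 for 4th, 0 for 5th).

Proposal C

Proposal A: 3×2 + 6×0 + 4×3 + 18×2 + 3×3 + 9×4 = 99
Proposal B: 3×0 + 6×2 + 4×0 + 18×4 + 3×0 + 9×0 = 84
Proposal C: 3×3 + 6×3 + 4×2 + 18×3 + 3×1 + 9×1 = 101
Proposal D: 3×1 + 6×1 + 4×1 + 18×1 + 3×4 + 9×3 = 70
Proposal E: 3×4 + 6×4 + 4×4 + 18×0 + 3×2 + 9×2 = 76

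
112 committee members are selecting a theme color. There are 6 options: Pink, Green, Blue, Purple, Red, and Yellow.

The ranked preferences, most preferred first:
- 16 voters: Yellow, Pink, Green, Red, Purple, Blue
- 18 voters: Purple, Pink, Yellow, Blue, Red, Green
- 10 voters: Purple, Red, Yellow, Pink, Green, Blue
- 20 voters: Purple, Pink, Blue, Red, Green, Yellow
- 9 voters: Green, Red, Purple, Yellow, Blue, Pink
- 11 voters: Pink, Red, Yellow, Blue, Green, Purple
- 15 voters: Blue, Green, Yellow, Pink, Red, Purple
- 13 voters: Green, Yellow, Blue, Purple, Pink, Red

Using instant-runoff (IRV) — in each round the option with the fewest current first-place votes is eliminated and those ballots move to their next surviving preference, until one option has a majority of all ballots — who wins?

Green

Round 1: Pink 11, Green 22, Blue 15, Purple 48, Red 0, Yellow 16. Red eliminated.
Round 2: Pink 11, Green 22, Blue 15, Purple 48, Yellow 16. Pink eliminated.
Round 3: Green 22, Blue 15, Purple 48, Yellow 27. Blue eliminated.
Round 4: Green 37, Purple 48, Yellow 27. Yellow eliminated.
Round 5: Green 64, Purple 48. Green has a majority (≥57).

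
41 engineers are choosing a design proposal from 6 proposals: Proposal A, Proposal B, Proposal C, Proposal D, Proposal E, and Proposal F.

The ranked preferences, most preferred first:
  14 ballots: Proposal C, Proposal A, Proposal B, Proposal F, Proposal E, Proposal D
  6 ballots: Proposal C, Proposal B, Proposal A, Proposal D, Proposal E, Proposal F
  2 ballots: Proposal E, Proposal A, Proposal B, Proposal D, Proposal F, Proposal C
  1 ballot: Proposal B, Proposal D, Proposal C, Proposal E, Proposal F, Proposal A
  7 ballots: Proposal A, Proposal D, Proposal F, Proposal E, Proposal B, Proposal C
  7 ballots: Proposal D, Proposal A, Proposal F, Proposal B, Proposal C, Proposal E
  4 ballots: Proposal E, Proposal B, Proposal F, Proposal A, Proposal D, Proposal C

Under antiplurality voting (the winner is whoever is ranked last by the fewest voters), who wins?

Proposal B

Last-place votes: Proposal A 1, Proposal B 0, Proposal C 13, Proposal D 14, Proposal E 7, Proposal F 6.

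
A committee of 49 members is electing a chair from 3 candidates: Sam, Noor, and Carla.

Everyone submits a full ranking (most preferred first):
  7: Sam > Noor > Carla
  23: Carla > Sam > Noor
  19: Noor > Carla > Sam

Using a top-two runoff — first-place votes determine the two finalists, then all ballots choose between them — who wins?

Noor

Round 1 first-place votes: Sam 7, Noor 19, Carla 23. Carla and Noor advance.
Runoff: Carla is ranked above Noor on 23 ballots, Noor above Carla on 26.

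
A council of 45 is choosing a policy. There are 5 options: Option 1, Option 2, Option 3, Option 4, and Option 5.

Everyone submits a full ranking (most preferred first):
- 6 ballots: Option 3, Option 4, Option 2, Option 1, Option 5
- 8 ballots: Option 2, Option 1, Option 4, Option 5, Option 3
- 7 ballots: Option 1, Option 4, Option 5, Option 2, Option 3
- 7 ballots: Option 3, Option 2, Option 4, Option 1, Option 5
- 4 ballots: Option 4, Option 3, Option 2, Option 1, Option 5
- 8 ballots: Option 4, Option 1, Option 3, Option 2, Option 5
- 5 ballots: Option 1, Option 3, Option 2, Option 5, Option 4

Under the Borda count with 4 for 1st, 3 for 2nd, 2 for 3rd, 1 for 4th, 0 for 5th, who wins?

Option 1: 6×1 + 8×3 + 7×4 + 7×1 + 4×1 + 8×3 + 5×4 = 113
Option 2: 6×2 + 8×4 + 7×1 + 7×3 + 4×2 + 8×1 + 5×2 = 98
Option 3: 6×4 + 8×0 + 7×0 + 7×4 + 4×3 + 8×2 + 5×3 = 95
Option 4: 6×3 + 8×2 + 7×3 + 7×2 + 4×4 + 8×4 + 5×0 = 117
Option 5: 6×0 + 8×1 + 7×2 + 7×0 + 4×0 + 8×0 + 5×1 = 27

Option 4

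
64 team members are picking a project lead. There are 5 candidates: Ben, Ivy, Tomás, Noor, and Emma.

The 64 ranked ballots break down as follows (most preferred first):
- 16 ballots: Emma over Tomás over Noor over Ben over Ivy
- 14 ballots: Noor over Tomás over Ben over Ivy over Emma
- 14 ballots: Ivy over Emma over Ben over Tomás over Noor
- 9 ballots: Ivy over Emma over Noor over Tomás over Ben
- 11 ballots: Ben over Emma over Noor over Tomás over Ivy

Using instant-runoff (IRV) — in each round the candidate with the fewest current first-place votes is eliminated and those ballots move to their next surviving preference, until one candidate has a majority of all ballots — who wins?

Ivy

Round 1: Ben 11, Ivy 23, Tomás 0, Noor 14, Emma 16. Tomás eliminated.
Round 2: Ben 11, Ivy 23, Noor 14, Emma 16. Ben eliminated.
Round 3: Ivy 23, Noor 14, Emma 27. Noor eliminated.
Round 4: Ivy 37, Emma 27. Ivy has a majority (≥33).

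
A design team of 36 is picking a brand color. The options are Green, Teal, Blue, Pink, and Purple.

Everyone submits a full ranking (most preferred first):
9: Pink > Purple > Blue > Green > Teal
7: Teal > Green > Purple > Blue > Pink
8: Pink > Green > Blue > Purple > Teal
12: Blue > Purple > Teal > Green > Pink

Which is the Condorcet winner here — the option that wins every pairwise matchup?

Blue vs Green: 21–15
Blue vs Teal: 29–7
Blue vs Pink: 19–17
Blue vs Purple: 20–16
Blue beats every other option.

Blue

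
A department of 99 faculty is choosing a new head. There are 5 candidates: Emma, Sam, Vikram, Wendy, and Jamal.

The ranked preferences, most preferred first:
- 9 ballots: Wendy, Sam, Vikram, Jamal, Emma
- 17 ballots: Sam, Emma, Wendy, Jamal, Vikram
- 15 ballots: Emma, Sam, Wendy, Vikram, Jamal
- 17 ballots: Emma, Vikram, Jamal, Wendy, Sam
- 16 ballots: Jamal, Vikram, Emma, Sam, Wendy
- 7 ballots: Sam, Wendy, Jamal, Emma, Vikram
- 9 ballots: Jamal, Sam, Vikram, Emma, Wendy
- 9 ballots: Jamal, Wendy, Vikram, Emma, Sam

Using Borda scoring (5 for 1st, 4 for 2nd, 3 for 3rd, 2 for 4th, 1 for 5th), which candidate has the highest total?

Emma: 9×1 + 17×4 + 15×5 + 17×5 + 16×3 + 7×2 + 9×2 + 9×2 = 335
Sam: 9×4 + 17×5 + 15×4 + 17×1 + 16×2 + 7×5 + 9×4 + 9×1 = 310
Vikram: 9×3 + 17×1 + 15×2 + 17×4 + 16×4 + 7×1 + 9×3 + 9×3 = 267
Wendy: 9×5 + 17×3 + 15×3 + 17×2 + 16×1 + 7×4 + 9×1 + 9×4 = 264
Jamal: 9×2 + 17×2 + 15×1 + 17×3 + 16×5 + 7×3 + 9×5 + 9×5 = 309

Emma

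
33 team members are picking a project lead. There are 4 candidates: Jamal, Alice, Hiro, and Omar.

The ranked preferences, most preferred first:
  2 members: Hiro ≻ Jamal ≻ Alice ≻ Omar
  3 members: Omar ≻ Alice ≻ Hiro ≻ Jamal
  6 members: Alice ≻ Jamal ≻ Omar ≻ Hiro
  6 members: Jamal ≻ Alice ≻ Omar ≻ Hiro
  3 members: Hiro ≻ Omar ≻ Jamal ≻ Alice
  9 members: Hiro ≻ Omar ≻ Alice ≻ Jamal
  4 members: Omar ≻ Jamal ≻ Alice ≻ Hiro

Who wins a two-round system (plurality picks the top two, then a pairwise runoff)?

Round 1 first-place votes: Jamal 6, Alice 6, Hiro 14, Omar 7. Hiro and Omar advance.
Runoff: Hiro is ranked above Omar on 14 ballots, Omar above Hiro on 19.

Omar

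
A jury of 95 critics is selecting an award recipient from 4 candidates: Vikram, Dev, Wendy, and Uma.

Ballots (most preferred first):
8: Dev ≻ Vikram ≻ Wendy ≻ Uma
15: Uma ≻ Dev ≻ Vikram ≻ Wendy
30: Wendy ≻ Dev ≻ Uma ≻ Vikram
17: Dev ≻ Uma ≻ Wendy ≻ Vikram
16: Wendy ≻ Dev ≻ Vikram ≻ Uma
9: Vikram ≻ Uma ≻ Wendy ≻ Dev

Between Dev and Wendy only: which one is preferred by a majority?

Wendy

Dev is ranked above Wendy on 40 ballots; Wendy above Dev on 55.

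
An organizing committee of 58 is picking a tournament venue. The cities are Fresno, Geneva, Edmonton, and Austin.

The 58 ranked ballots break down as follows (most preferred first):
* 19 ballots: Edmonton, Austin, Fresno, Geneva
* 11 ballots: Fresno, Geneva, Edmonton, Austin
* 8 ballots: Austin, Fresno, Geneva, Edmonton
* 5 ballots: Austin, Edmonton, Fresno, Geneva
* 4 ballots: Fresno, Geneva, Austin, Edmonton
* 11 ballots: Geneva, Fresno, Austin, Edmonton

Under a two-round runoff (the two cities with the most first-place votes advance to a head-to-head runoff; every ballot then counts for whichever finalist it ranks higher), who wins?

Fresno

Round 1 first-place votes: Fresno 15, Geneva 11, Edmonton 19, Austin 13. Edmonton and Fresno advance.
Runoff: Edmonton is ranked above Fresno on 24 ballots, Fresno above Edmonton on 34.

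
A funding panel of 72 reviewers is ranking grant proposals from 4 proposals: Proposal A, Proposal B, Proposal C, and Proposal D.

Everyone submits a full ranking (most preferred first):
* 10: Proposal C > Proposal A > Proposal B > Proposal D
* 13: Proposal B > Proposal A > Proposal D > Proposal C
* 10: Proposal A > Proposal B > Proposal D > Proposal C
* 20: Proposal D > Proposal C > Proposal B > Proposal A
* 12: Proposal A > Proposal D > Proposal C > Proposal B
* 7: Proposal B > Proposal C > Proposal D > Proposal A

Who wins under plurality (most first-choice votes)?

First-place votes: Proposal A 22, Proposal B 20, Proposal C 10, Proposal D 20.

Proposal A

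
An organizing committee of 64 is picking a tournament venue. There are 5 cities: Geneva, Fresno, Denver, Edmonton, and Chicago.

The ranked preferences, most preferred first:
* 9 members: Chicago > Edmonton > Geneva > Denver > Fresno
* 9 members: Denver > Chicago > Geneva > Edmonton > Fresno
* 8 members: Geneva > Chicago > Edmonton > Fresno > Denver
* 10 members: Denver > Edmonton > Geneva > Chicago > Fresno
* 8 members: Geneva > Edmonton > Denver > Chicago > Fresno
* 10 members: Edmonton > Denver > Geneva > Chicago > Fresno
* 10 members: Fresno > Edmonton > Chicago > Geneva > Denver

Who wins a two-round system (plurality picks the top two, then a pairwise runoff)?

Geneva

Round 1 first-place votes: Geneva 16, Fresno 10, Denver 19, Edmonton 10, Chicago 9. Denver and Geneva advance.
Runoff: Denver is ranked above Geneva on 29 ballots, Geneva above Denver on 35.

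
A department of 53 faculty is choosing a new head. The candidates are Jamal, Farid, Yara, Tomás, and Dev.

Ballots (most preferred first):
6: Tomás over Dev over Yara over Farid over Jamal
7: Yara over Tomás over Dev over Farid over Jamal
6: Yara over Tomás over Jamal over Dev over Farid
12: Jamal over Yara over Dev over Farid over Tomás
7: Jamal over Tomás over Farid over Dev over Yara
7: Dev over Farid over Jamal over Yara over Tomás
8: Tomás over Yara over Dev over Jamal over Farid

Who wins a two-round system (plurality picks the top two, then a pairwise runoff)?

Round 1 first-place votes: Jamal 19, Farid 0, Yara 13, Tomás 14, Dev 7. Jamal and Tomás advance.
Runoff: Jamal is ranked above Tomás on 26 ballots, Tomás above Jamal on 27.

Tomás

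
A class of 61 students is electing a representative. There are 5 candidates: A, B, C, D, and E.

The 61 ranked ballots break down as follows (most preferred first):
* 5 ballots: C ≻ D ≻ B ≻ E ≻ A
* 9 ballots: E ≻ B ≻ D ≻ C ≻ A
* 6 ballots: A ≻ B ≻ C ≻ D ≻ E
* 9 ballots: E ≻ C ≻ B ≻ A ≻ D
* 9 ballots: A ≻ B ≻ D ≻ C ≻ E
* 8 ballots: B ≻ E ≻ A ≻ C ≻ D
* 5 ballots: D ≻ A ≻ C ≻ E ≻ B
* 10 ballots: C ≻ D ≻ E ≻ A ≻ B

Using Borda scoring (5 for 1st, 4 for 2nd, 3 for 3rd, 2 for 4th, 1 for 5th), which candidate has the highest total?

A: 5×1 + 9×1 + 6×5 + 9×2 + 9×5 + 8×3 + 5×4 + 10×2 = 171
B: 5×3 + 9×4 + 6×4 + 9×3 + 9×4 + 8×5 + 5×1 + 10×1 = 193
C: 5×5 + 9×2 + 6×3 + 9×4 + 9×2 + 8×2 + 5×3 + 10×5 = 196
D: 5×4 + 9×3 + 6×2 + 9×1 + 9×3 + 8×1 + 5×5 + 10×4 = 168
E: 5×2 + 9×5 + 6×1 + 9×5 + 9×1 + 8×4 + 5×2 + 10×3 = 187

C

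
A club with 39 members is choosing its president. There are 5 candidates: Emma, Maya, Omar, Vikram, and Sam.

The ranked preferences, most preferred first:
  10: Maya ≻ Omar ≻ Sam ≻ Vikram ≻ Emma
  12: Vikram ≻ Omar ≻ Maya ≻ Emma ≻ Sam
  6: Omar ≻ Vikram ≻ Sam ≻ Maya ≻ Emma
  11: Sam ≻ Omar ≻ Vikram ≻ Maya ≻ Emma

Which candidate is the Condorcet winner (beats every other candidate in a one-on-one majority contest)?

Omar vs Emma: 39–0
Omar vs Maya: 29–10
Omar vs Vikram: 27–12
Omar vs Sam: 28–11
Omar beats every other candidate.

Omar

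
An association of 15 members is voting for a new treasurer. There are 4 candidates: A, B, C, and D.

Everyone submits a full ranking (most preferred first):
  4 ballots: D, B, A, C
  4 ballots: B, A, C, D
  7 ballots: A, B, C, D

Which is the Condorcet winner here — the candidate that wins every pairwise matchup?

B vs A: 8–7
B vs C: 15–0
B vs D: 11–4
B beats every other candidate.

B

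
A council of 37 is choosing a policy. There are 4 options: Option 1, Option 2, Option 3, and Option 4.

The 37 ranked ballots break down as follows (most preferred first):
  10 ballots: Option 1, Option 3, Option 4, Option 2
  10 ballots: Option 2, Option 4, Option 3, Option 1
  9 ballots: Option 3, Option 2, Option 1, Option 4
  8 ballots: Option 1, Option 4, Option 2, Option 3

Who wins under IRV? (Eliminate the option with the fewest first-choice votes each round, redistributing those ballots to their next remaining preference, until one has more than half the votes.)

Round 1: Option 1 18, Option 2 10, Option 3 9, Option 4 0. Option 4 eliminated.
Round 2: Option 1 18, Option 2 10, Option 3 9. Option 3 eliminated.
Round 3: Option 1 18, Option 2 19. Option 2 has a majority (≥19).

Option 2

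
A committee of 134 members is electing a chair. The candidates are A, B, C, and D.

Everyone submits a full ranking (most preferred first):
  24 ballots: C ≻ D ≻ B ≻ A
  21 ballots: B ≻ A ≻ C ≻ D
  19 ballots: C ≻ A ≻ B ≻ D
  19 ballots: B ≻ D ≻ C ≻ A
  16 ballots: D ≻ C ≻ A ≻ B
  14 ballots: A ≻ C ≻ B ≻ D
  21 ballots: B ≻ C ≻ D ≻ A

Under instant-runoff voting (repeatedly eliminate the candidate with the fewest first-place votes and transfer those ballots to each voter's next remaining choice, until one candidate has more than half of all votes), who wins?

C

Round 1: A 14, B 61, C 43, D 16. A eliminated.
Round 2: B 61, C 57, D 16. D eliminated.
Round 3: B 61, C 73. C has a majority (≥68).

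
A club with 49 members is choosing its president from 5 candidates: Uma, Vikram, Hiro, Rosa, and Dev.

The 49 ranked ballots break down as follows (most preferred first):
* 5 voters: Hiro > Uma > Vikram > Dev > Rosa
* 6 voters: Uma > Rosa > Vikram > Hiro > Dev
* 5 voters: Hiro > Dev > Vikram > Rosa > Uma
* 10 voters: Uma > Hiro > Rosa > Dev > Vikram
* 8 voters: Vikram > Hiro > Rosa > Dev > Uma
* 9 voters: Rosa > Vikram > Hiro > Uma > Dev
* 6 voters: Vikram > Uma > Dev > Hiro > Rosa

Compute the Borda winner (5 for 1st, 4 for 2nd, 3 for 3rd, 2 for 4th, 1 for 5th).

Hiro

Uma: 5×4 + 6×5 + 5×1 + 10×5 + 8×1 + 9×2 + 6×4 = 155
Vikram: 5×3 + 6×3 + 5×3 + 10×1 + 8×5 + 9×4 + 6×5 = 164
Hiro: 5×5 + 6×2 + 5×5 + 10×4 + 8×4 + 9×3 + 6×2 = 173
Rosa: 5×1 + 6×4 + 5×2 + 10×3 + 8×3 + 9×5 + 6×1 = 144
Dev: 5×2 + 6×1 + 5×4 + 10×2 + 8×2 + 9×1 + 6×3 = 99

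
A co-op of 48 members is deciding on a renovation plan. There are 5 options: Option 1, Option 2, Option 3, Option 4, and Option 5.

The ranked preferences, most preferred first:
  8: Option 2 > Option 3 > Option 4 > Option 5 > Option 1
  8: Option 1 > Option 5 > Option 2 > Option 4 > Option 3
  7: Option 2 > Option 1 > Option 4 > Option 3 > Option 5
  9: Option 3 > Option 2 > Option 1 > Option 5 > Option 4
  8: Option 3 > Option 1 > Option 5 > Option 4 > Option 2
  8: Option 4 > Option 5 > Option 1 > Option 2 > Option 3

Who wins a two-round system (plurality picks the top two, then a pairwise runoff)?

Option 2

Round 1 first-place votes: Option 1 8, Option 2 15, Option 3 17, Option 4 8, Option 5 0. Option 3 and Option 2 advance.
Runoff: Option 3 is ranked above Option 2 on 17 ballots, Option 2 above Option 3 on 31.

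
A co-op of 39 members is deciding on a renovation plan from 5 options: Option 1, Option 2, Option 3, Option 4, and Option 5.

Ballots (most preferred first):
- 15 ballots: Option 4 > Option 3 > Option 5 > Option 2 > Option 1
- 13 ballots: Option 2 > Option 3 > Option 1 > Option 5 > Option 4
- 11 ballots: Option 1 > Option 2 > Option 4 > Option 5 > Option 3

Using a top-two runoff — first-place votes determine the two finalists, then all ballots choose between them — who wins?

Option 2

Round 1 first-place votes: Option 1 11, Option 2 13, Option 3 0, Option 4 15, Option 5 0. Option 4 and Option 2 advance.
Runoff: Option 4 is ranked above Option 2 on 15 ballots, Option 2 above Option 4 on 24.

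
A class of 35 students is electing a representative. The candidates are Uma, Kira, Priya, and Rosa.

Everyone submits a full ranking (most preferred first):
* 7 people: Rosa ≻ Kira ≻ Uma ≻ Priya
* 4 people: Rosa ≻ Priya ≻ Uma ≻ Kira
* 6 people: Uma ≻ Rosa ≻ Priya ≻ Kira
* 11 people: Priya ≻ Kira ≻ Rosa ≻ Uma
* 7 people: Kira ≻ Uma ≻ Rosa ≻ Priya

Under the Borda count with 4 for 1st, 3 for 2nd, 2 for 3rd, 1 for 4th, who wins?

Rosa

Uma: 7×2 + 4×2 + 6×4 + 11×1 + 7×3 = 78
Kira: 7×3 + 4×1 + 6×1 + 11×3 + 7×4 = 92
Priya: 7×1 + 4×3 + 6×2 + 11×4 + 7×1 = 82
Rosa: 7×4 + 4×4 + 6×3 + 11×2 + 7×2 = 98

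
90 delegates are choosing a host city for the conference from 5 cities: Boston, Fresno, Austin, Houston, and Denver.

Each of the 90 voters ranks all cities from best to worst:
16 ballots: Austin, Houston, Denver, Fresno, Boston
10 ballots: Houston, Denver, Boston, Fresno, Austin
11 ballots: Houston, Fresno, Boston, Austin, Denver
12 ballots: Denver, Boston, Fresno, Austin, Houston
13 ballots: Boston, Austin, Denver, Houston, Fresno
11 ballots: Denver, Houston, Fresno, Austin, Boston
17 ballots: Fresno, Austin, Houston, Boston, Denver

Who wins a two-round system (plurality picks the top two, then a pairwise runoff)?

Houston

Round 1 first-place votes: Boston 13, Fresno 17, Austin 16, Houston 21, Denver 23. Denver and Houston advance.
Runoff: Denver is ranked above Houston on 36 ballots, Houston above Denver on 54.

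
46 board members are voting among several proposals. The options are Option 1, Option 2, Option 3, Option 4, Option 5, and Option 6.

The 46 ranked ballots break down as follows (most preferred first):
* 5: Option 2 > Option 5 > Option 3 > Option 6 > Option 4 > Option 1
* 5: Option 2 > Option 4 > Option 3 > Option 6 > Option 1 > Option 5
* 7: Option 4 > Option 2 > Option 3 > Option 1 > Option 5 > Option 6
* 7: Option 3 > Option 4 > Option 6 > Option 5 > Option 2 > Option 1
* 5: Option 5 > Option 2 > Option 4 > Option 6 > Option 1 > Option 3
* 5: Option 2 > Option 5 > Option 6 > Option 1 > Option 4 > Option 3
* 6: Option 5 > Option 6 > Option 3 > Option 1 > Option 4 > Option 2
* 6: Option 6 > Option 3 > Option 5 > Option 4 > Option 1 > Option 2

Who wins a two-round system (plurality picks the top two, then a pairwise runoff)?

Option 5

Round 1 first-place votes: Option 1 0, Option 2 15, Option 3 7, Option 4 7, Option 5 11, Option 6 6. Option 2 and Option 5 advance.
Runoff: Option 2 is ranked above Option 5 on 22 ballots, Option 5 above Option 2 on 24.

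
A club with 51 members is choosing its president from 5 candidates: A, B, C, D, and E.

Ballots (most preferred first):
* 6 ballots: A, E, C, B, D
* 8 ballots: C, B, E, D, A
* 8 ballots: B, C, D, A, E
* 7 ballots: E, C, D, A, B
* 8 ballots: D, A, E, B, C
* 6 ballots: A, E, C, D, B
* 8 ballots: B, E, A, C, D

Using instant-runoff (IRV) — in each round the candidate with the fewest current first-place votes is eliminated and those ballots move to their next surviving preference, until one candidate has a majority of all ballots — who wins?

Round 1: A 12, B 16, C 8, D 8, E 7. E eliminated.
Round 2: A 12, B 16, C 15, D 8. D eliminated.
Round 3: A 20, B 16, C 15. C eliminated.
Round 4: A 27, B 24. A has a majority (≥26).

A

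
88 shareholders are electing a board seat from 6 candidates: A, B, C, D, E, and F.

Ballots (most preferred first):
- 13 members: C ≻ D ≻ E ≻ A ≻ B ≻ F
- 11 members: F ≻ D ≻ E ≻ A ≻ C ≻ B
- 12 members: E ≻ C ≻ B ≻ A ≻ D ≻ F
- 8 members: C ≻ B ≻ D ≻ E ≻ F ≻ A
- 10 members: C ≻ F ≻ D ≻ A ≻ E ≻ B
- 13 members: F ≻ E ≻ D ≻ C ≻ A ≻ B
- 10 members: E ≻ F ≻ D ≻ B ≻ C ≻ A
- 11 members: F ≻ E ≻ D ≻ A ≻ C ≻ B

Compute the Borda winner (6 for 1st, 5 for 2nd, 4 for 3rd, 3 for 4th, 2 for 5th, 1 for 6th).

A: 13×3 + 11×3 + 12×3 + 8×1 + 10×3 + 13×2 + 10×1 + 11×3 = 215
B: 13×2 + 11×1 + 12×4 + 8×5 + 10×1 + 13×1 + 10×3 + 11×1 = 189
C: 13×6 + 11×2 + 12×5 + 8×6 + 10×6 + 13×3 + 10×2 + 11×2 = 349
D: 13×5 + 11×5 + 12×2 + 8×4 + 10×4 + 13×4 + 10×4 + 11×4 = 352
E: 13×4 + 11×4 + 12×6 + 8×3 + 10×2 + 13×5 + 10×6 + 11×5 = 392
F: 13×1 + 11×6 + 12×1 + 8×2 + 10×5 + 13×6 + 10×5 + 11×6 = 351

E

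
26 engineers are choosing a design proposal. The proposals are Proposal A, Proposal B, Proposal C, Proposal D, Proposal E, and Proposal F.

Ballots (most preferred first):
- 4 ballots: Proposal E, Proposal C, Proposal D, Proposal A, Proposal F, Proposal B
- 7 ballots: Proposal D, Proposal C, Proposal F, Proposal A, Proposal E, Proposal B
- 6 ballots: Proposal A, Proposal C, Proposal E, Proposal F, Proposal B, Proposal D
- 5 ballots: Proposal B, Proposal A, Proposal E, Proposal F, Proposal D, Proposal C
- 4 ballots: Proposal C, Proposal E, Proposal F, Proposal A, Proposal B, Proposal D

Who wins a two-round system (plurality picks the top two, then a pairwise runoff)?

Round 1 first-place votes: Proposal A 6, Proposal B 5, Proposal C 4, Proposal D 7, Proposal E 4, Proposal F 0. Proposal D and Proposal A advance.
Runoff: Proposal D is ranked above Proposal A on 11 ballots, Proposal A above Proposal D on 15.

Proposal A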